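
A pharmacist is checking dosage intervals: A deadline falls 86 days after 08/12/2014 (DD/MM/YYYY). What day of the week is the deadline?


Start: 2014-12-08 (Monday)
Step 1 - find target date: add 86 days
  2014-12-08 + 86 days = 2015-03-04
Step 2 - day of week:
  86 mod 7 = 2
  Monday + 2 days -> Wednesday
Result: Wednesday (2015-03-04)

Wednesday


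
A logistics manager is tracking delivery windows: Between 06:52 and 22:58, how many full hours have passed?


Start: 06:52
End: 22:58
Hour difference: 22 - 6 = 16 hours
Minute difference: 58 - 52 = 6 minutes
Total minutes: 966
Complete hours: 966 / 60 = 16 (remainder 6)

16


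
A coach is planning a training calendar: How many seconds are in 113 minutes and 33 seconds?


Minutes: 113
Extra seconds: 33
Seconds per minute: 60
Minutes to seconds: 113 x 60 = 6780
Total: 6780 + 33 = 6813

6813


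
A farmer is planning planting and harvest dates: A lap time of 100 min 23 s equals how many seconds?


Minutes: 100
Seconds: 23
Convert minutes to seconds: 100 x 60 = 6000
Add remaining seconds: 6000 + 23 = 6023

6023


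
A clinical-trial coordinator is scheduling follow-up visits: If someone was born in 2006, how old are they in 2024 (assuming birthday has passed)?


Birth year: 2006
Current year: 2024
Age = current year - birth year
Age = 2024 - 2006 = 18

18


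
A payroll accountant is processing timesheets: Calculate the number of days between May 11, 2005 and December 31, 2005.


Start: May 11, 2005
End: December 31, 2005
Days left in May: 20
June: 30
July: 31
August: 31
September: 30
... plus remaining months
Sum of remaining months: 214
Total: 20 + 214 = 234

234


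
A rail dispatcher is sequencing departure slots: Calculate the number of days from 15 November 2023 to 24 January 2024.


Start date: 2023-11-15
End date: 2024-01-24
Nov 2023: +16 days
Dec 2023: +31 days
Jan 2024: +23 days
Total: 70 days

70


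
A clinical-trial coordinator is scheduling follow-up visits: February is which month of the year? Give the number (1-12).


Calendar month order:
1. January
2. February <--
3. March
February is month number 2

2


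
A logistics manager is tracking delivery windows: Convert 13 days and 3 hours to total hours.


Days: 13
Extra hours: 3
Hours per day: 24
Days to hours: 13 x 24 = 312
Total: 312 + 3 = 315

315


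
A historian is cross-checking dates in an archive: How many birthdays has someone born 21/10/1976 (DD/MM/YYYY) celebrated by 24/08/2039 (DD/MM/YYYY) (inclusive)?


Birth: 1976-10-21
Reference: 2039-08-24
Year difference: 2039 - 1976 = 63
Has birthday (10-21) occurred by 08-24? No
Birthday not yet reached this year -> subtract 1
Age in full years: 62

62


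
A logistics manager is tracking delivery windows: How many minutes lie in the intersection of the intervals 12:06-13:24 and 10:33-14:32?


Interval A: [726, 804] minutes from midnight
Interval B: [633, 872] minutes from midnight
Overlap start = max(726, 633) = 726
Overlap end = min(804, 872) = 804
Overlap = 804 - 726 = 78 minutes

78


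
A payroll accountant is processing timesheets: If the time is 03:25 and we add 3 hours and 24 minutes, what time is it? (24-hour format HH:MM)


Start time: 03:25
Adding: 3 hours 24 minutes
Minutes: 25 + 24 = 49
Hours: 3 + 3 + 0 = 6
Result: 06:49

06:49


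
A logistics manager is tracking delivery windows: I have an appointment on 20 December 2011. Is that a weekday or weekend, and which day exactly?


Date: 2011-12-20
January 1, 2011 is a Saturday
Day of year: 354
Offset from Jan 1: 353 days
353 mod 7 = 3
Result: Tuesday

Tuesday


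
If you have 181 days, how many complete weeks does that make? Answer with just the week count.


Total days: 181
Days per week: 7
Division: 181 / 7 = 25 remainder 6
Complete weeks: 25
Remaining days: 6

25


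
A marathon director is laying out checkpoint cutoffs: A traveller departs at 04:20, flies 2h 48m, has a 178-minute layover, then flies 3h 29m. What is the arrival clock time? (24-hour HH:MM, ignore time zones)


Depart: 04:20
Leg 1: +168 min -> 07:08
Layover: +178 min -> 10:06
Leg 2: +209 min -> 13:35
Total travel: 555 minutes = 9h 15m
Arrival: 13:35

13:35


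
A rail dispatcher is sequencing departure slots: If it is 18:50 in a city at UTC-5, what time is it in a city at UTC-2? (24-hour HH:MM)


Local time: 18:50 at UTC-5 (offset -5h)
Target zone: UTC-2 (offset -2h)
Difference: -2 - (-5) = 3 hours
Calculation: 18 + (3) = 21
Result: 21:50

21:50


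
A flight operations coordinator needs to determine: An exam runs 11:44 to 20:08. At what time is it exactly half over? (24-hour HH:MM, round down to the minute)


Start time: 11:44 = 704 minutes from midnight
End time: 20:08 = 1208 minutes from midnight
Sum: 704 + 1208 = 1912
Midpoint: 1912 / 2 = 956 minutes
Convert: 956 / 60 = 15 hours, 56 minutes
Result: 15:56

15:56


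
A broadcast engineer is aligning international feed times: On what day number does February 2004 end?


Month: February
Year: 2004
2004 is a leap year
February has 29 days
Total: 29 days

29


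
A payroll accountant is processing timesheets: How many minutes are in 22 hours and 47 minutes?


Hours: 22
Extra minutes: 47
Minutes per hour: 60
Hours to minutes: 22 x 60 = 1320
Total: 1320 + 47 = 1367

1367


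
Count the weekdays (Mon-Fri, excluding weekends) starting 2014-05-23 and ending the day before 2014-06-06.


Start: 2014-05-23 (Friday)
End (exclusive): 2014-06-06 (Friday)
Total calendar days: 14
Full weeks: 14 // 7 = 2 -> 10 weekdays
Remaining 0 days starting on Friday:
Total business days: 10 + 0 = 10

10


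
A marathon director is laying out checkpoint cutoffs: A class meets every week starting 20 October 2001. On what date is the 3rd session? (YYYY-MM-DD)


First occurrence: 2001-10-20 (occurrence 1)
Each occurrence is 7 days after the previous.
Occurrence 3 is 2 weeks after the first.
2 weeks = 14 days
2001-10-20 + 14 days = 2001-11-03

2001-11-03


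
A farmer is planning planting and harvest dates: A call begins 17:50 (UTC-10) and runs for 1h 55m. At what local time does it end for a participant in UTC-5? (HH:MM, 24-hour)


Start: 17:50 in UTC-10
Step 1 - add duration:
  minutes: 50 + 55 = 105 (carry 1h)
  hours: 17 + 1 + 1 = 19
  end in UTC-10: 19:45
Step 2 - convert UTC-10 -> UTC-5:
  offset difference: -5 - (-10) = 5 hours
  19 + (5) = 24 -> mod 24 = 0
Result: 00:45 in UTC-5

00:45


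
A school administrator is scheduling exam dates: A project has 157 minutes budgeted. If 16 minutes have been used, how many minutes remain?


Total budget: 157 minutes
Time used: 16 minutes
Remaining: 157 - 16 = 141 minutes
Percent used: 10.2%
Percent remaining: 89.8%

141


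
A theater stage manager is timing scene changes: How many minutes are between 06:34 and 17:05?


Start time: 06:34 = 394 minutes from midnight
End time: 17:05 = 1025 minutes from midnight
Difference: 1025 - 394 = 631 minutes
That is 10 hours and 31 minutes

631


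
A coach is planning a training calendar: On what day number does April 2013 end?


Month: April
Year: 2013
April is a 30-day month
Total: 30 days

30


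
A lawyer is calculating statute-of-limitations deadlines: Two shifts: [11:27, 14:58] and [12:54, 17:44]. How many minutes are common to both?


Interval A: [687, 898] minutes from midnight
Interval B: [774, 1064] minutes from midnight
Overlap start = max(687, 774) = 774
Overlap end = min(898, 1064) = 898
Overlap = 898 - 774 = 124 minutes

124


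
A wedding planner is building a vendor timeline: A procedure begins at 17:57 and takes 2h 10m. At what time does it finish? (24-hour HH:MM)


Start time: 17:57
Adding: 2 hours 10 minutes
Minutes: 57 + 10 = 67
Minute overflow: 67 >= 60, so carry 1 hour, minutes = 7
Hours: 17 + 2 + 1 = 20
Result: 20:07

20:07


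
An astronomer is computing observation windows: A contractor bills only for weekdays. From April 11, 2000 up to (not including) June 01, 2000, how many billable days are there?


Start: 2000-04-11 (Tuesday)
End (exclusive): 2000-06-01 (Thursday)
Total calendar days: 51
Full weeks: 51 // 7 = 7 -> 35 weekdays
Remaining 2 days starting on Tuesday:
  Tue(w), Wed(w) -> 2 weekdays
Total business days: 35 + 2 = 37

37


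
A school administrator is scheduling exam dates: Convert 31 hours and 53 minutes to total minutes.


Hours: 31
Extra minutes: 53
Minutes per hour: 60
Hours to minutes: 31 x 60 = 1860
Total: 1860 + 53 = 1913

1913


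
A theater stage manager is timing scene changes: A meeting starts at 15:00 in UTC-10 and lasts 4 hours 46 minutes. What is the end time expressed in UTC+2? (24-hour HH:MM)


Start: 15:00 in UTC-10
Step 1 - add duration:
  minutes: 0 + 46 = 46
  hours: 15 + 4 + 0 = 19
  end in UTC-10: 19:46
Step 2 - convert UTC-10 -> UTC+2:
  offset difference: 2 - (-10) = 12 hours
  19 + (12) = 31 -> mod 24 = 7
Result: 07:46 in UTC+2

07:46


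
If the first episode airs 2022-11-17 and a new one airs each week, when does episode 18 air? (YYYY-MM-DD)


First occurrence: 2022-11-17 (occurrence 1)
Each occurrence is 7 days after the previous.
Occurrence 18 is 17 weeks after the first.
17 weeks = 119 days
2022-11-17 + 119 days = 2023-03-16

2023-03-16


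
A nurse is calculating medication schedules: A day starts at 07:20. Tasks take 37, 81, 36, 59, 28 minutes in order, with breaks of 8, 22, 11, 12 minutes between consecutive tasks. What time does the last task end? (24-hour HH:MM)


Start: 07:20 = 440 min from midnight
  after task 1 (37 min): 07:57
  after break (8 min): 08:05
  after task 2 (81 min): 09:26
  after break (22 min): 09:48
  after task 3 (36 min): 10:24
  after break (11 min): 10:35
  after task 4 (59 min): 11:34
  after break (12 min): 11:46
  after task 5 (28 min): 12:14
Total elapsed: 294 minutes
End time: 12:14

12:14


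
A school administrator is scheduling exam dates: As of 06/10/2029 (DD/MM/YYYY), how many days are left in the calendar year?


Start: October 06, 2029
End: December 31, 2029
Days left in October: 25
November: 30
December: 31
Sum of remaining months: 61
Total: 25 + 61 = 86

86


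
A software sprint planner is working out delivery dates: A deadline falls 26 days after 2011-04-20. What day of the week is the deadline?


Start: 2011-04-20 (Wednesday)
Step 1 - find target date: add 26 days
  2011-04-20 + 26 days = 2011-05-16
Step 2 - day of week:
  26 mod 7 = 5
  Wednesday + 5 days -> Monday
Result: Monday (2011-05-16)

Monday


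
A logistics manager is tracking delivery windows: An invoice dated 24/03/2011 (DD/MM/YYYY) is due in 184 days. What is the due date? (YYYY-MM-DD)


Start: 2011-03-24
Adding 184 days
Days remaining in March: 7
After March: 177 days still to add
April 2011: 30 days, 147 remaining
May 2011: 31 days, 116 remaining
June 2011: 30 days, 86 remaining
July 2011: 31 days, 55 remaining
Result: 2011-09-24

2011-09-24


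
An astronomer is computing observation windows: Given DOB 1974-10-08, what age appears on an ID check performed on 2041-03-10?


Birth: 1974-10-08
Reference: 2041-03-10
Year difference: 2041 - 1974 = 67
Has birthday (10-08) occurred by 03-10? No
Birthday not yet reached this year -> subtract 1
Age in full years: 66

66


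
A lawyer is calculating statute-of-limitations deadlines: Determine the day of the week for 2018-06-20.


Date: 2018-06-20
January 1, 2018 is a Monday
Day of year: 171
Offset from Jan 1: 170 days
170 mod 7 = 2
Result: Wednesday

Wednesday


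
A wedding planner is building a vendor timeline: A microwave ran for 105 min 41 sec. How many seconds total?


Minutes: 105
Extra seconds: 41
Seconds per minute: 60
Minutes to seconds: 105 x 60 = 6300
Total: 6300 + 41 = 6341

6341


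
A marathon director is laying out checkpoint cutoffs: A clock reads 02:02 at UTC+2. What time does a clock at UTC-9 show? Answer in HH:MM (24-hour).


Local time: 02:02 at UTC+2 (offset 2h)
Target zone: UTC-9 (offset -9h)
Difference: -9 - (2) = -11 hours
Calculation: 2 + (-11) = -9
Wraparound: (-9) mod 24 = 15
Result: 15:02

15:02


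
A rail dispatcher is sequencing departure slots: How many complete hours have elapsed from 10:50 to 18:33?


Start: 10:50
End: 18:33
Hour difference: 18 - 10 = 8 hours
Minute difference: 33 - 50 = -17 minutes
Total minutes: 463
Complete hours: 463 / 60 = 7 (remainder 43)

7


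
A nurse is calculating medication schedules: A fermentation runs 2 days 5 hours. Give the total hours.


Days: 2
Extra hours: 5
Hours per day: 24
Days to hours: 2 x 24 = 48
Total: 48 + 5 = 53

53


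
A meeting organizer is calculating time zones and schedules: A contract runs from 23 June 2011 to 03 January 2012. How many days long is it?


Start date: 2011-06-23
End date: 2012-01-03
Jun 2011: +8 days
Jul 2011: +31 days
Aug 2011: +31 days
... (5 more months)
Total: 194 days

194


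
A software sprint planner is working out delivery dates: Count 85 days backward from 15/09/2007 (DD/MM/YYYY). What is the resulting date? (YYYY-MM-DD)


Start: 2007-09-15
Subtracting 85 days
Days already passed in September: 15
After going back through September: 70 more days to subtract
August 2007: 31 days, 39 remaining
July 2007: 31 days, 8 remaining
June 2007 has 30 days, need 8
Result: 2007-06-22

2007-06-22


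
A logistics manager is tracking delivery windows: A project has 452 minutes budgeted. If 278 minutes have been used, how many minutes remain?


Total budget: 452 minutes
Time used: 278 minutes
Remaining: 452 - 278 = 174 minutes
Percent used: 61.5%
Percent remaining: 38.5%

174


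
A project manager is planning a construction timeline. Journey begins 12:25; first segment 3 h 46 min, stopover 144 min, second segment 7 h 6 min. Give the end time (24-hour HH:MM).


Depart: 12:25
Leg 1: +226 min -> 16:11
Layover: +144 min -> 18:35
Leg 2: +426 min -> 01:41
Total travel: 796 minutes = 13h 16m
Arrival: 01:41

01:41


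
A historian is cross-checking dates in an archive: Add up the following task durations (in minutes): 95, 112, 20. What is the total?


Durations: 95, 112, 20
Running sum: 95
+ 112 = 207
+ 20 = 227
Total duration: 227 minutes
That is 3 hours and 47 minutes

227


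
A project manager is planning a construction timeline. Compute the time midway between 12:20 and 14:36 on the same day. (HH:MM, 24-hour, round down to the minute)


Start time: 12:20 = 740 minutes from midnight
End time: 14:36 = 876 minutes from midnight
Sum: 740 + 876 = 1616
Midpoint: 1616 / 2 = 808 minutes
Convert: 808 / 60 = 13 hours, 28 minutes
Result: 13:28

13:28


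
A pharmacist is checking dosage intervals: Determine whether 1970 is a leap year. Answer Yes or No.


Year: 1970
Divisible by 4? 1970 / 4 = 492.5 -> No
Not divisible by 4, so NOT a leap year

No


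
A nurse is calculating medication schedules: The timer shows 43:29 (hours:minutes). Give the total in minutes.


Hours: 43
Minutes: 29
Convert hours to minutes: 43 x 60 = 2580
Add remaining minutes: 2580 + 29 = 2609

2609


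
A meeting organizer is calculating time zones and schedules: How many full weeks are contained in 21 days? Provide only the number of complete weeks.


Total days: 21
Days per week: 7
Division: 21 / 7 = 3 remainder 0
Complete weeks: 3
Remaining days: 0

3


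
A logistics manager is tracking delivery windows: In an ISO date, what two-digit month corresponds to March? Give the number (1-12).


Calendar month order:
2. February
3. March <--
4. April
March is month number 3

3


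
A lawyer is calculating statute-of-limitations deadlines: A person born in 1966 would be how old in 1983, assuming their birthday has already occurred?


Birth year: 1966
Current year: 1983
Age = current year - birth year
Age = 1983 - 1966 = 17

17


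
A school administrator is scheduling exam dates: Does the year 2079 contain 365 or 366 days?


Year: 2079
Check leap year rules:
Divisible by 4? No
2079 is not a leap year
Days: 365

365


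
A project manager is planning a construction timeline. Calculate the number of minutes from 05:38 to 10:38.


Start time: 05:38 = 338 minutes from midnight
End time: 10:38 = 638 minutes from midnight
Difference: 638 - 338 = 300 minutes
That is 5 hours and 0 minutes

300


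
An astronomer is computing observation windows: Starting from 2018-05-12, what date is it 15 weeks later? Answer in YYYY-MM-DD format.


Start: 2018-05-12
Weeks to add: 15
Convert to days: 15 x 7 = 105 days
Add 105 days to 2018-05-12
Result: 2018-08-25

2018-08-25


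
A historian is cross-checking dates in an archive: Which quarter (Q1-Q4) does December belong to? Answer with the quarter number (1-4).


Month: December (month 12)
Q1: January-March (months 1-3)
Q2: April-June (months 4-6)
Q3: July-September (months 7-9)
Q4: October-December (months 10-12)
Month 12 falls in Q4

4


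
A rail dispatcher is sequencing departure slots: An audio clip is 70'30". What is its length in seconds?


Minutes: 70
Seconds: 30
Convert minutes to seconds: 70 x 60 = 4200
Add remaining seconds: 4200 + 30 = 4230

4230


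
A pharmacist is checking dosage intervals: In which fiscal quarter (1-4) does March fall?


Month: March (month 3)
Q1: January-March (months 1-3)
Q2: April-June (months 4-6)
Q3: July-September (months 7-9)
Q4: October-December (months 10-12)
Month 3 falls in Q1

1


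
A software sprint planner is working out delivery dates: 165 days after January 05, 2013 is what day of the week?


Start: 2013-01-05 (Saturday)
Step 1 - find target date: add 165 days
  2013-01-05 + 165 days = 2013-06-19
Step 2 - day of week:
  165 mod 7 = 4
  Saturday + 4 days -> Wednesday
Result: Wednesday (2013-06-19)

Wednesday


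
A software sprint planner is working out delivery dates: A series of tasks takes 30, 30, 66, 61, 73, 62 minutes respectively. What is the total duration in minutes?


Durations: 30, 30, 66, 61, 73, 62
Running sum: 30
+ 30 = 60
+ 66 = 126
+ 61 = 187
+ 73 = 260
+ 62 = 322
Total duration: 322 minutes
That is 5 hours and 22 minutes

322


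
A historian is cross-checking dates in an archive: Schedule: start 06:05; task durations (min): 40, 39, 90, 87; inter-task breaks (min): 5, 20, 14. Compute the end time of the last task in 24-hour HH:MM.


Start: 06:05 = 365 min from midnight
  after task 1 (40 min): 06:45
  after break (5 min): 06:50
  after task 2 (39 min): 07:29
  after break (20 min): 07:49
  after task 3 (90 min): 09:19
  after break (14 min): 09:33
  after task 4 (87 min): 11:00
Total elapsed: 295 minutes
End time: 11:00

11:00


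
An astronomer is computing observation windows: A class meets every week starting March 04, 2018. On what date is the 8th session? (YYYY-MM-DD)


First occurrence: 2018-03-04 (occurrence 1)
Each occurrence is 7 days after the previous.
Occurrence 8 is 7 weeks after the first.
7 weeks = 49 days
2018-03-04 + 49 days = 2018-04-22

2018-04-22


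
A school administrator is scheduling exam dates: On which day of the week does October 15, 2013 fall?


Date: 2013-10-15
January 1, 2013 is a Tuesday
Day of year: 288
Offset from Jan 1: 287 days
287 mod 7 = 0
Result: Tuesday

Tuesday


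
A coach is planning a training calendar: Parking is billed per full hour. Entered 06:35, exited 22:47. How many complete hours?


Start: 06:35
End: 22:47
Hour difference: 22 - 6 = 16 hours
Minute difference: 47 - 35 = 12 minutes
Total minutes: 972
Complete hours: 972 / 60 = 16 (remainder 12)

16


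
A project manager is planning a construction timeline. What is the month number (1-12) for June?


Calendar month order:
5. May
6. June <--
7. July
June is month number 6

6


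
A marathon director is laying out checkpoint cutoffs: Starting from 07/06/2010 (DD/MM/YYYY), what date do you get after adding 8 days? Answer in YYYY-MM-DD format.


Start: 2010-06-07
Adding 8 days
Days remaining in June: 23
Result: 2010-06-15

2010-06-15


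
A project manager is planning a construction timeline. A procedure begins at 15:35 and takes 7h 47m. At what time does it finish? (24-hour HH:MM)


Start time: 15:35
Adding: 7 hours 47 minutes
Minutes: 35 + 47 = 82
Minute overflow: 82 >= 60, so carry 1 hour, minutes = 22
Hours: 15 + 7 + 1 = 23
Result: 23:22

23:22


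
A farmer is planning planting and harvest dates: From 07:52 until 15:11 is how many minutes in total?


Start time: 07:52 = 472 minutes from midnight
End time: 15:11 = 911 minutes from midnight
Difference: 911 - 472 = 439 minutes
That is 7 hours and 19 minutes

439


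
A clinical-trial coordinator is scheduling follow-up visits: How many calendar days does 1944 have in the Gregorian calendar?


Year: 1944
Check leap year rules:
Divisible by 4? Yes
Divisible by 100? No
1944 is a leap year
Days: 366

366


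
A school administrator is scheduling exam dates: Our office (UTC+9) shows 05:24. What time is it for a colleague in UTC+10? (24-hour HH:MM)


Local time: 05:24 at UTC+9 (offset 9h)
Target zone: UTC+10 (offset 10h)
Difference: 10 - (9) = 1 hours
Calculation: 5 + (1) = 6
Result: 06:24

06:24


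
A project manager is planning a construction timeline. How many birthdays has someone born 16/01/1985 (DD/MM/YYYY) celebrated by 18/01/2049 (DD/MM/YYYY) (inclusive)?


Birth: 1985-01-16
Reference: 2049-01-18
Year difference: 2049 - 1985 = 64
Has birthday (01-16) occurred by 01-18? Yes
Age in full years: 64

64


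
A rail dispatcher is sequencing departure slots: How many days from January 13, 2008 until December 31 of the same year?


Start: January 13, 2008
End: December 31, 2008
Days left in January: 18
February: 29
March: 31
April: 30
May: 31
... plus remaining months
Sum of remaining months: 335
Total: 18 + 335 = 353

353


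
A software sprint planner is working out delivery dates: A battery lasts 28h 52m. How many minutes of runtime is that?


Hours: 28
Extra minutes: 52
Minutes per hour: 60
Hours to minutes: 28 x 60 = 1680
Total: 1680 + 52 = 1732

1732


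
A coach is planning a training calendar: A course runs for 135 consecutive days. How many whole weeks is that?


Total days: 135
Days per week: 7
Division: 135 / 7 = 19 remainder 2
Complete weeks: 19
Remaining days: 2

19


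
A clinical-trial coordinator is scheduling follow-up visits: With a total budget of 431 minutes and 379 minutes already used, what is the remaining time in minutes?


Total budget: 431 minutes
Time used: 379 minutes
Remaining: 431 - 379 = 52 minutes
Percent used: 87.9%
Percent remaining: 12.1%

52


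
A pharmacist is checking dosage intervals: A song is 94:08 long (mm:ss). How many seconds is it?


Minutes: 94
Extra seconds: 8
Seconds per minute: 60
Minutes to seconds: 94 x 60 = 5640
Total: 5640 + 8 = 5648

5648


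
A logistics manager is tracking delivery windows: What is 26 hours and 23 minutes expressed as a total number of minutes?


Hours: 26
Minutes: 23
Convert hours to minutes: 26 x 60 = 1560
Add remaining minutes: 1560 + 23 = 1583

1583


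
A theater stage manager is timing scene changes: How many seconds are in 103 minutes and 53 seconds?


Minutes: 103
Seconds: 53
Convert minutes to seconds: 103 x 60 = 6180
Add remaining seconds: 6180 + 53 = 6233

6233


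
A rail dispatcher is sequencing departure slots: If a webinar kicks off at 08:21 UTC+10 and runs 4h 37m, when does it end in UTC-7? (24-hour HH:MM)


Start: 08:21 in UTC+10
Step 1 - add duration:
  minutes: 21 + 37 = 58
  hours: 8 + 4 + 0 = 12
  end in UTC+10: 12:58
Step 2 - convert UTC+10 -> UTC-7:
  offset difference: -7 - (10) = -17 hours
  12 + (-17) = -5 -> mod 24 = 19
Result: 19:58 in UTC-7

19:58


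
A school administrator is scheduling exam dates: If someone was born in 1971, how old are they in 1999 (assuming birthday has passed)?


Birth year: 1971
Current year: 1999
Age = current year - birth year
Age = 1999 - 1971 = 28

28


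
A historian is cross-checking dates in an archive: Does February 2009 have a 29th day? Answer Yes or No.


Year: 2009
Divisible by 4? 2009 / 4 = 502.25 -> No
Not divisible by 4, so NOT a leap year

No


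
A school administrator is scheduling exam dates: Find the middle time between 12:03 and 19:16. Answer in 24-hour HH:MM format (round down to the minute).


Start time: 12:03 = 723 minutes from midnight
End time: 19:16 = 1156 minutes from midnight
Sum: 723 + 1156 = 1879
Midpoint: 1879 / 2 = 939 minutes
Convert: 939 / 60 = 15 hours, 39 minutes
Result: 15:39

15:39


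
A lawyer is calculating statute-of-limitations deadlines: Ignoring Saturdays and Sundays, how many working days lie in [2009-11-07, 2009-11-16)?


Start: 2009-11-07 (Saturday)
End (exclusive): 2009-11-16 (Monday)
Total calendar days: 9
Full weeks: 9 // 7 = 1 -> 5 weekdays
Remaining 2 days starting on Saturday:
  Sat(-), Sun(-) -> 0 weekdays
Total business days: 5 + 0 = 5

5


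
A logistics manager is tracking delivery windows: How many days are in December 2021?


Month: December
Year: 2021
December is a 31-day month
Total: 31 days

31


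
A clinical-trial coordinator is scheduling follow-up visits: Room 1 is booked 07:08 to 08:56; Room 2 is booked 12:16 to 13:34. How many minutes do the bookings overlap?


Interval A: [428, 536] minutes from midnight
Interval B: [736, 814] minutes from midnight
Overlap start = max(428, 736) = 736
Overlap end = min(536, 814) = 536
End <= start, so the intervals do not overlap: 0 minutes

0


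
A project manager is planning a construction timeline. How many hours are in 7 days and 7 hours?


Days: 7
Extra hours: 7
Hours per day: 24
Days to hours: 7 x 24 = 168
Total: 168 + 7 = 175

175


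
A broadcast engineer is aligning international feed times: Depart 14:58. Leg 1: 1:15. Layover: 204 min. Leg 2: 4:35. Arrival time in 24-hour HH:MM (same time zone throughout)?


Depart: 14:58
Leg 1: +75 min -> 16:13
Layover: +204 min -> 19:37
Leg 2: +275 min -> 00:12
Total travel: 554 minutes = 9h 14m
Arrival: 00:12

00:12


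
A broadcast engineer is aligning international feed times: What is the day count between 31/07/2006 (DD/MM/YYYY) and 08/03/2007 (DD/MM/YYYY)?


Start date: 2006-07-31
End date: 2007-03-08
Jul 2006: +1 days
Aug 2006: +31 days
Sep 2006: +30 days
... (6 more months)
Total: 220 days

220


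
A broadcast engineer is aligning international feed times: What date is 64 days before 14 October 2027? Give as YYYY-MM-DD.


Start: 2027-10-14
Subtracting 64 days
Days already passed in October: 14
After going back through October: 50 more days to subtract
September 2027: 30 days, 20 remaining
August 2027 has 31 days, need 20
Result: 2027-08-11

2027-08-11


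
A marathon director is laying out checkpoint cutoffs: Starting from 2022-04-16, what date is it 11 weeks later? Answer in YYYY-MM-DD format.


Start: 2022-04-16
Weeks to add: 11
Convert to days: 11 x 7 = 77 days
Add 77 days to 2022-04-16
Result: 2022-07-02

2022-07-02


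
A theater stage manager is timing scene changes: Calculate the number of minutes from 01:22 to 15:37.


Start time: 01:22 = 82 minutes from midnight
End time: 15:37 = 937 minutes from midnight
Difference: 937 - 82 = 855 minutes
That is 14 hours and 15 minutes

855


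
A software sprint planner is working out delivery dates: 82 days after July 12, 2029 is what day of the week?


Start: 2029-07-12 (Thursday)
Step 1 - find target date: add 82 days
  2029-07-12 + 82 days = 2029-10-02
Step 2 - day of week:
  82 mod 7 = 5
  Thursday + 5 days -> Tuesday
Result: Tuesday (2029-10-02)

Tuesday


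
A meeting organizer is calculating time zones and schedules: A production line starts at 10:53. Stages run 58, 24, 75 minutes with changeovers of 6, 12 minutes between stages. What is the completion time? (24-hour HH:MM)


Start: 10:53 = 653 min from midnight
  after task 1 (58 min): 11:51
  after break (6 min): 11:57
  after task 2 (24 min): 12:21
  after break (12 min): 12:33
  after task 3 (75 min): 13:48
Total elapsed: 175 minutes
End time: 13:48

13:48


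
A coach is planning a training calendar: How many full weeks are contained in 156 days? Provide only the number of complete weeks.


Total days: 156
Days per week: 7
Division: 156 / 7 = 22 remainder 2
Complete weeks: 22
Remaining days: 2

22


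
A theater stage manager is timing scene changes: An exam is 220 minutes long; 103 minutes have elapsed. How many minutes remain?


Total budget: 220 minutes
Time used: 103 minutes
Remaining: 220 - 103 = 117 minutes
Percent used: 46.8%
Percent remaining: 53.2%

117


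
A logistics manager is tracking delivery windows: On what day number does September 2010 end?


Month: September
Year: 2010
September is a 30-day month
Total: 30 days

30


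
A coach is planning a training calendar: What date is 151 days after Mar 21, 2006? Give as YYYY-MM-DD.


Start: 2006-03-21
Adding 151 days
Days remaining in March: 10
After March: 141 days still to add
April 2006: 30 days, 111 remaining
May 2006: 31 days, 80 remaining
June 2006: 30 days, 50 remaining
July 2006: 31 days, 19 remaining
Result: 2006-08-19

2006-08-19


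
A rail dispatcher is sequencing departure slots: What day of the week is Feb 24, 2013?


Date: 2013-02-24
January 1, 2013 is a Tuesday
Day of year: 55
Offset from Jan 1: 54 days
54 mod 7 = 5
Result: Sunday

Sunday


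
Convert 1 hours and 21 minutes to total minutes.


Hours: 1
Minutes: 21
Convert hours to minutes: 1 x 60 = 60
Add remaining minutes: 60 + 21 = 81

81


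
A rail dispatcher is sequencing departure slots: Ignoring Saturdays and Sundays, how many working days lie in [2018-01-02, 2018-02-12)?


Start: 2018-01-02 (Tuesday)
End (exclusive): 2018-02-12 (Monday)
Total calendar days: 41
Full weeks: 41 // 7 = 5 -> 25 weekdays
Remaining 6 days starting on Tuesday:
  Tue(w), Wed(w), Thu(w), Fri(w), Sat(-), Sun(-) -> 4 weekdays
Total business days: 25 + 4 = 29

29


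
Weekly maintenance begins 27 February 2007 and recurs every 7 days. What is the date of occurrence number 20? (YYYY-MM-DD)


First occurrence: 2007-02-27 (occurrence 1)
Each occurrence is 7 days after the previous.
Occurrence 20 is 19 weeks after the first.
19 weeks = 133 days
2007-02-27 + 133 days = 2007-07-10

2007-07-10


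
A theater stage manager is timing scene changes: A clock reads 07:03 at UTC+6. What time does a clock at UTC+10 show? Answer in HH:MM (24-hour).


Local time: 07:03 at UTC+6 (offset 6h)
Target zone: UTC+10 (offset 10h)
Difference: 10 - (6) = 4 hours
Calculation: 7 + (4) = 11
Result: 11:03

11:03


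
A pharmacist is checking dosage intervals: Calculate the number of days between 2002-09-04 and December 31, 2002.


Start: September 04, 2002
End: December 31, 2002
Days left in September: 26
October: 31
November: 30
December: 31
Sum of remaining months: 92
Total: 26 + 92 = 118

118


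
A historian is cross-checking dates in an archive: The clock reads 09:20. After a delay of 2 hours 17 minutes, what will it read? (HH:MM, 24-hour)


Start time: 09:20
Adding: 2 hours 17 minutes
Minutes: 20 + 17 = 37
Hours: 9 + 2 + 0 = 11
Result: 11:37

11:37


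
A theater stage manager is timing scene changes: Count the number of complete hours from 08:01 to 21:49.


Start: 08:01
End: 21:49
Hour difference: 21 - 8 = 13 hours
Minute difference: 49 - 1 = 48 minutes
Total minutes: 828
Complete hours: 828 / 60 = 13 (remainder 48)

13


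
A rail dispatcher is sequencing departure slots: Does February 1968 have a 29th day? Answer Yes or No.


Year: 1968
Divisible by 4? 1968 / 4 = 492.0 -> Yes
Divisible by 100? 1968 / 100 = 19.68 -> No
Divisible by 4 but not 100, so it IS a leap year

Yes


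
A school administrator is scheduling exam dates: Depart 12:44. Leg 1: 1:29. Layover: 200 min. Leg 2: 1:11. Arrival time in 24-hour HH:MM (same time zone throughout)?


Depart: 12:44
Leg 1: +89 min -> 14:13
Layover: +200 min -> 17:33
Leg 2: +71 min -> 18:44
Total travel: 360 minutes = 6h 0m
Arrival: 18:44

18:44


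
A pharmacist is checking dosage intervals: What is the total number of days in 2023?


Year: 2023
Check leap year rules:
Divisible by 4? No
2023 is not a leap year
Days: 365

365


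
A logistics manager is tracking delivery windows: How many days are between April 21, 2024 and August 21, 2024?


Start date: 2024-04-21
End date: 2024-08-21
Apr 2024: +10 days
May 2024: +31 days
Jun 2024: +30 days
Jul 2024: +31 days
Aug 2024: +20 days
Total: 122 days

122


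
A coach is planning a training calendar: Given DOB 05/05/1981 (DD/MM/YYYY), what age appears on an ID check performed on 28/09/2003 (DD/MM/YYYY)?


Birth: 1981-05-05
Reference: 2003-09-28
Year difference: 2003 - 1981 = 22
Has birthday (05-05) occurred by 09-28? Yes
Age in full years: 22

22


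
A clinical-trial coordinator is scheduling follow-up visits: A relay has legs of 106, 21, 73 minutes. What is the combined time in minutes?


Durations: 106, 21, 73
Running sum: 106
+ 21 = 127
+ 73 = 200
Total duration: 200 minutes
That is 3 hours and 20 minutes

200


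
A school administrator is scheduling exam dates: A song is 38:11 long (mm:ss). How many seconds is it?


Minutes: 38
Extra seconds: 11
Seconds per minute: 60
Minutes to seconds: 38 x 60 = 2280
Total: 2280 + 11 = 2291

2291


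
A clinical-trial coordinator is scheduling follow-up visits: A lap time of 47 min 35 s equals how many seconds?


Minutes: 47
Seconds: 35
Convert minutes to seconds: 47 x 60 = 2820
Add remaining seconds: 2820 + 35 = 2855

2855


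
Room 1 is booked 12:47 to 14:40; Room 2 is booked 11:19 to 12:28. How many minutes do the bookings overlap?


Interval A: [767, 880] minutes from midnight
Interval B: [679, 748] minutes from midnight
Overlap start = max(767, 679) = 767
Overlap end = min(880, 748) = 748
End <= start, so the intervals do not overlap: 0 minutes

0


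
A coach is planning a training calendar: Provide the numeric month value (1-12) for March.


Calendar month order:
2. February
3. March <--
4. April
March is month number 3

3


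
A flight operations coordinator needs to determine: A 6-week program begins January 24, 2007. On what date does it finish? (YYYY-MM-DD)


Start: 2007-01-24
Weeks to add: 6
Convert to days: 6 x 7 = 42 days
Add 42 days to 2007-01-24
Result: 2007-03-07

2007-03-07


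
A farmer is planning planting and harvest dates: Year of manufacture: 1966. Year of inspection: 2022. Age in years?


Birth year: 1966
Current year: 2022
Age = current year - birth year
Age = 2022 - 1966 = 56

56


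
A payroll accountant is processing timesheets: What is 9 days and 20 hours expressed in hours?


Days: 9
Extra hours: 20
Hours per day: 24
Days to hours: 9 x 24 = 216
Total: 216 + 20 = 236

236


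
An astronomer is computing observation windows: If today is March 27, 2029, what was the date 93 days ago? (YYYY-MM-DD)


Start: 2029-03-27
Subtracting 93 days
Days already passed in March: 27
After going back through March: 66 more days to subtract
February 2029: 28 days, 38 remaining
January 2029: 31 days, 7 remaining
December 2028 has 31 days, need 7
Result: 2028-12-24

2028-12-24


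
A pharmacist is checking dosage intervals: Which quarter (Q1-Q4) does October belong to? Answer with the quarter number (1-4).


Month: October (month 10)
Q1: January-March (months 1-3)
Q2: April-June (months 4-6)
Q3: July-September (months 7-9)
Q4: October-December (months 10-12)
Month 10 falls in Q4

4


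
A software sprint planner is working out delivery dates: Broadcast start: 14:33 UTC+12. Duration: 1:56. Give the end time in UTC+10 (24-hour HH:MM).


Start: 14:33 in UTC+12
Step 1 - add duration:
  minutes: 33 + 56 = 89 (carry 1h)
  hours: 14 + 1 + 1 = 16
  end in UTC+12: 16:29
Step 2 - convert UTC+12 -> UTC+10:
  offset difference: 10 - (12) = -2 hours
  16 + (-2) = 14 -> mod 24 = 14
Result: 14:29 in UTC+10

14:29


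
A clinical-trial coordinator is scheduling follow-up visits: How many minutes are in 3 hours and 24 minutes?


Hours: 3
Extra minutes: 24
Minutes per hour: 60
Hours to minutes: 3 x 60 = 180
Total: 180 + 24 = 204

204


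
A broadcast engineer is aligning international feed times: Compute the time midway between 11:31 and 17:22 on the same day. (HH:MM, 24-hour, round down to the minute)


Start time: 11:31 = 691 minutes from midnight
End time: 17:22 = 1042 minutes from midnight
Sum: 691 + 1042 = 1733
Midpoint: 1733 / 2 = 866 minutes
Convert: 866 / 60 = 14 hours, 26 minutes
Result: 14:26

14:26


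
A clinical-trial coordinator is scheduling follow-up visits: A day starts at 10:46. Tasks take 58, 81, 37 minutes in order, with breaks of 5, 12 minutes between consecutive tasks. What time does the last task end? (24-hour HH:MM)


Start: 10:46 = 646 min from midnight
  after task 1 (58 min): 11:44
  after break (5 min): 11:49
  after task 2 (81 min): 13:10
  after break (12 min): 13:22
  after task 3 (37 min): 13:59
Total elapsed: 193 minutes
End time: 13:59

13:59


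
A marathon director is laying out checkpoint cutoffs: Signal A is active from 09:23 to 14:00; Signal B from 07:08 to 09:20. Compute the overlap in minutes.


Interval A: [563, 840] minutes from midnight
Interval B: [428, 560] minutes from midnight
Overlap start = max(563, 428) = 563
Overlap end = min(840, 560) = 560
End <= start, so the intervals do not overlap: 0 minutes

0


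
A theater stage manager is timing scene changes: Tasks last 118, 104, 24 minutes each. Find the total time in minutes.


Durations: 118, 104, 24
Running sum: 118
+ 104 = 222
+ 24 = 246
Total duration: 246 minutes
That is 4 hours and 6 minutes

246


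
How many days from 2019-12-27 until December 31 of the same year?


Start: December 27, 2019
End: December 31, 2019
Days left in December: 4
Total: 4 days

4


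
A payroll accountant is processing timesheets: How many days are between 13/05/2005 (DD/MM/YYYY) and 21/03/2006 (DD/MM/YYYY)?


Start date: 2005-05-13
End date: 2006-03-21
May 2005: +19 days
Jun 2005: +30 days
Jul 2005: +31 days
... (8 more months)
Total: 312 days

312


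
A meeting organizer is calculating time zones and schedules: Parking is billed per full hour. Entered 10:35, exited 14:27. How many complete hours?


Start: 10:35
End: 14:27
Hour difference: 14 - 10 = 4 hours
Minute difference: 27 - 35 = -8 minutes
Total minutes: 232
Complete hours: 232 / 60 = 3 (remainder 52)

3


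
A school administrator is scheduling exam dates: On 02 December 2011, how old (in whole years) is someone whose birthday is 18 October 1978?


Birth: 1978-10-18
Reference: 2011-12-02
Year difference: 2011 - 1978 = 33
Has birthday (10-18) occurred by 12-02? Yes
Age in full years: 33

33


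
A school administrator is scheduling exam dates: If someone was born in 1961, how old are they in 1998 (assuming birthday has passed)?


Birth year: 1961
Current year: 1998
Age = current year - birth year
Age = 1998 - 1961 = 37

37


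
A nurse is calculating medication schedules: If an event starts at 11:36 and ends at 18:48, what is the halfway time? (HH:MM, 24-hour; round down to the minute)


Start time: 11:36 = 696 minutes from midnight
End time: 18:48 = 1128 minutes from midnight
Sum: 696 + 1128 = 1824
Midpoint: 1824 / 2 = 912 minutes
Convert: 912 / 60 = 15 hours, 12 minutes
Result: 15:12

15:12


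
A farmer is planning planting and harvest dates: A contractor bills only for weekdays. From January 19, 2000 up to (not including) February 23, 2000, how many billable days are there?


Start: 2000-01-19 (Wednesday)
End (exclusive): 2000-02-23 (Wednesday)
Total calendar days: 35
Full weeks: 35 // 7 = 5 -> 25 weekdays
Remaining 0 days starting on Wednesday:
Total business days: 25 + 0 = 25

25


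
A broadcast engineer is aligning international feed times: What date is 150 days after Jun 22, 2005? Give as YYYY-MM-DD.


Start: 2005-06-22
Adding 150 days
Days remaining in June: 8
After June: 142 days still to add
July 2005: 31 days, 111 remaining
August 2005: 31 days, 80 remaining
September 2005: 30 days, 50 remaining
October 2005: 31 days, 19 remaining
Result: 2005-11-19

2005-11-19
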